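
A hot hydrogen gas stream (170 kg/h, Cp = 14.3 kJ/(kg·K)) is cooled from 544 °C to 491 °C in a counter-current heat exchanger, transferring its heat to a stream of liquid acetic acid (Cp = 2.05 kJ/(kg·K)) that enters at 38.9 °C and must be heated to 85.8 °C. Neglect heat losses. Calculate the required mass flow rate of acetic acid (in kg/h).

Heat released by hot stream: Q = 170 × 14.3 × (544 − 491) = 128840 kJ/h
Energy balance on cold side (adiabatic exchanger): Q = ṁ_c·Cp_c·(T_c,out − T_c,in)
ṁ_c = 128840 / [2.05 × (85.8 − 38.9)] = 1340.1 kg/h

ṁ_c = 1340 kg/h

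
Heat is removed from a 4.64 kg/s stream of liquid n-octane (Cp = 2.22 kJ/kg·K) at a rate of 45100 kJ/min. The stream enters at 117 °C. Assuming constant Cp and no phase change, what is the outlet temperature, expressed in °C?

T_out = 44.0 °C

Q = 45100 kJ/min = 751.67 kJ/s
ΔT = Q/(ṁ·Cp) = 751.67/(4.64×2.22) = 72.972 K
T_out = 117 − 72.972 = 44.028 °C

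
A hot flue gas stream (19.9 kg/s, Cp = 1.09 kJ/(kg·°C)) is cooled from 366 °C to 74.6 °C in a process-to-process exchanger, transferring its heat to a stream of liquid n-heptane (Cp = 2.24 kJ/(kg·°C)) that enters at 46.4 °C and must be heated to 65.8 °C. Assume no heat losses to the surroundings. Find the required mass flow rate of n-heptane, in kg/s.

ṁ_c = 145 kg/s

Heat released by hot stream: Q = 19.9 × 1.09 × (366 − 74.6) = 6320.8 kJ/s
Energy balance on cold side (adiabatic exchanger): Q = ṁ_c·Cp_c·(T_c,out − T_c,in)
ṁ_c = 6320.8 / [2.24 × (65.8 − 46.4)] = 145.45 kg/s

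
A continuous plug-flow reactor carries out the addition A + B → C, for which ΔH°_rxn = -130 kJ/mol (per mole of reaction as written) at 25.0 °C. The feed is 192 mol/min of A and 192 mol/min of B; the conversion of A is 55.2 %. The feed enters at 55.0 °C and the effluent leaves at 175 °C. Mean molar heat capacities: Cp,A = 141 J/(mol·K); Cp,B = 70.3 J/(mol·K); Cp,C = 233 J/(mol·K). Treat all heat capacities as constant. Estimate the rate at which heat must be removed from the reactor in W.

Q_out = 143000 W

Extent of reaction ξ = 0.552 × 192 = 105.98 mol/min
Reaction term: ξ·ΔH°_rxn = 105.98 × -130 = -13778 kJ/min
Sensible, feed 55.0→25 °C: -1217.1 kJ/min
Outlet flows (mol/min): A 86.016, B 86.016, C 105.98
Sensible, products 25→175 °C: 6430.4 kJ/min
Q = ΔH = -8564.6 kJ/min = -142.74 kW
Heat removed = 142740 W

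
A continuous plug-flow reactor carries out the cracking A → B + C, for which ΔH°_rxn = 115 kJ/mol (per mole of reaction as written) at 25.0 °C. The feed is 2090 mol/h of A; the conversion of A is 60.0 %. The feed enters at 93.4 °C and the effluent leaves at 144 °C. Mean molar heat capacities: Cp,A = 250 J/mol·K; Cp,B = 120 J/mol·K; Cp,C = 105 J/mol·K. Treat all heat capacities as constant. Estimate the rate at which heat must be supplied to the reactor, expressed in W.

Q_in = 46400 W

Extent of reaction ξ = 0.600 × 2090 = 1254 mol/h
Reaction term: ξ·ΔH°_rxn = 1254 × 115 = 144210 kJ/h
Sensible, feed 93.4→25 °C: -35739 kJ/h
Outlet flows (mol/h): A 836, B 1254, C 1254
Sensible, products 25→144 °C: 58447 kJ/h
Q = ΔH = 166920 kJ/h = 46.366 kW
Heat supplied = 46366 W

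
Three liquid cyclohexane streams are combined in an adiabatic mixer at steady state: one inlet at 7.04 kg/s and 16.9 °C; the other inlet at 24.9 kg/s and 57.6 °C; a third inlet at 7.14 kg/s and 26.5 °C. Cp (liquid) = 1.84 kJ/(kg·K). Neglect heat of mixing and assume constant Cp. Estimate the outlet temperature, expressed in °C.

T_out = 44.6 °C

Energy balance with Q = 0: Σ ṁᵢCp,ᵢ(T_out − Tᵢ) = 0
T_out = Σ ṁᵢCp,ᵢTᵢ / Σ ṁᵢCp,ᵢ
      = 3206.1 / 71.907 = 44.586 °C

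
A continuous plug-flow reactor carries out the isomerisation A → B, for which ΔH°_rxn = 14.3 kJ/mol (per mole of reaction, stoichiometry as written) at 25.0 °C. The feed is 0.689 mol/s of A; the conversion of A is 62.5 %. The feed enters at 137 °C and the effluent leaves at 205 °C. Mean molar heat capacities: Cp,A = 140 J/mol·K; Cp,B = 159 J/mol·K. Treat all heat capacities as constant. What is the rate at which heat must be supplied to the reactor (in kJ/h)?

Q_in = 51100 kJ/h

Extent of reaction ξ = 0.625 × 0.689 = 0.43062 mol/s
Reaction term: ξ·ΔH°_rxn = 0.43062 × 14.3 = 6.1579 kJ/s
Sensible, feed 137→25 °C: -10.804 kJ/s
Outlet flows (mol/s): A 0.25837, B 0.43062
Sensible, products 25→205 °C: 18.836 kJ/s
Q = ΔH = 14.19 kJ/s = 14.19 kW
Heat supplied = 51084 kJ/h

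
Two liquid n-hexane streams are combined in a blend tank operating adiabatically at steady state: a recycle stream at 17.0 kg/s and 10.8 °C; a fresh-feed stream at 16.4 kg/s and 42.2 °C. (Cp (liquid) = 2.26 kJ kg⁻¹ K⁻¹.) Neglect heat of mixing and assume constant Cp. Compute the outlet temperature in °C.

T_out = 26.2 °C

Energy balance with Q = 0: Σ ṁᵢCp,ᵢ(T_out − Tᵢ) = 0
T_out = Σ ṁᵢCp,ᵢTᵢ / Σ ṁᵢCp,ᵢ
      = 1979 / 75.484 = 26.218 °C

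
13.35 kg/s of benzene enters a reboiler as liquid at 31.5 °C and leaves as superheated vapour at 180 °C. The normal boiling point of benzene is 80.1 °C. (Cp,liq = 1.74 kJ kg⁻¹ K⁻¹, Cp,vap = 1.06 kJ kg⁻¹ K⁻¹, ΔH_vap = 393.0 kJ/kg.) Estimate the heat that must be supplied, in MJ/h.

liquid 31.5→80.1 °C: 84.564 kJ/kg
vaporisation at 80.1 °C: 393 kJ/kg
vapour 80.1→180 °C: 105.89 kJ/kg
Δh = 84.564 + 393 + 105.89 = 583.46 kJ/kg
Q = ṁ·Δh = 13.35 kg/s × 583.46 kJ/kg = 7789.2 kJ/s
|Q| = 7789.2 kW = 28041 MJ/h

Q = 28000 MJ/h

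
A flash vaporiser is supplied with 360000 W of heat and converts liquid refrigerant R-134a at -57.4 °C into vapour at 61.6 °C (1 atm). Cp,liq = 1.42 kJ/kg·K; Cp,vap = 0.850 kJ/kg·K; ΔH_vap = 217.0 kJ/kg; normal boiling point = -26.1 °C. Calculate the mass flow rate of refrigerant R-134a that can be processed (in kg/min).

Δh = 1.42×(-26.1−-57.4) + 217.0 + 0.850×(61.6−-26.1) = 335.99 kJ/kg
Q = 360000 W = 360 kJ/s = 21600 kJ/min
ṁ = Q/Δh = 21600 / 335.99 = 64.287 kg/min

ṁ = 64.3 kg/min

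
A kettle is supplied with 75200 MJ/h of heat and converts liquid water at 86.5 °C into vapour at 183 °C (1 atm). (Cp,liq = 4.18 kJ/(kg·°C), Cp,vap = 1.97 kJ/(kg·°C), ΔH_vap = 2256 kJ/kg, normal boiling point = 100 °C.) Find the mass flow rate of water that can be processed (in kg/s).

Δh = 4.18×(100−86.5) + 2256 + 1.97×(183−100) = 2475.9 kJ/kg
Q = 75200 MJ/h = 20889 kJ/s = 20889 kJ/s
ṁ = Q/Δh = 20889 / 2475.9 = 8.4368 kg/s

ṁ = 8.44 kg/s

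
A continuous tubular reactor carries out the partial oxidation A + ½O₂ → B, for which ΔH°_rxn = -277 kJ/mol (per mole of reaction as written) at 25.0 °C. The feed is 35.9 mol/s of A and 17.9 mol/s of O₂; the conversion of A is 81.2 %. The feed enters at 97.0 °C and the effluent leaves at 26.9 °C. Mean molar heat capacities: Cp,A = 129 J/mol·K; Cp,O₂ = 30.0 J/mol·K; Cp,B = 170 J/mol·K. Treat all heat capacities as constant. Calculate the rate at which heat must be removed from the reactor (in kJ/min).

Extent of reaction ξ = 0.812 × 35.9 = 29.151 mol/s
Reaction term: ξ·ΔH°_rxn = 29.151 × -277 = -8074.8 kJ/s
Sensible, feed 97.0→25 °C: -372.1 kJ/s
Outlet flows (mol/s): A 6.7492, O₂ 3.3246, B 29.151
Sensible, products 25→26.9 °C: 11.259 kJ/s
Q = ΔH = -8435.6 kJ/s = -8435.6 kW
Heat removed = 506140 kJ/min

Q_out = 506000 kJ/min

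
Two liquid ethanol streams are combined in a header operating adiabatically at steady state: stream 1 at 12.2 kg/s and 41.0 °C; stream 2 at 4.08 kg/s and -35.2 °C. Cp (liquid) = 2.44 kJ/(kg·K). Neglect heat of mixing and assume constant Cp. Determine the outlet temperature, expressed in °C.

T_out = 21.9 °C

No heat crosses the boundary, so H_out = H_in.
Σ ṁᵢCp,ᵢTᵢ = 12.2×2.44×41.0 + 4.08×2.44×-35.2 = 870.06
Σ ṁᵢCp,ᵢ = 12.2×2.44 + 4.08×2.44 = 39.723
T_out = 870.06 / 39.723 = 21.903 °C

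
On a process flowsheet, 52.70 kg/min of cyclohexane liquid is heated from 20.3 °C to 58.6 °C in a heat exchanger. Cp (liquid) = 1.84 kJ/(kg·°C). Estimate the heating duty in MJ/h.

Q = ṁ·Cp·ΔT = 52.70 × 1.84 × (58.6 − 20.3) = 3713.9 kJ/min
Converting: 3713.9 / 60 s = 61.898 kW
Heating duty = 222.83 MJ/h

Q = 223 MJ/h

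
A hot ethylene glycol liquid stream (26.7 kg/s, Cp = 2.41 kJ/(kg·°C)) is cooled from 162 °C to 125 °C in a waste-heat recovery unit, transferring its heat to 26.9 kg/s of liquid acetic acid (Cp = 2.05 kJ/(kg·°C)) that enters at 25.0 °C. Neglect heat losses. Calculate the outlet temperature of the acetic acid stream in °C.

Heat released by hot stream: Q = 26.7 × 2.41 × (162 − 125) = 2380.8 kJ/s
Energy balance on cold side (adiabatic exchanger): Q = ṁ_c·Cp_c·(T_c,out − T_c,in)
T_c,out = 25.0 + 2380.8/(26.9 × 2.05) = 68.174 °C

T_c,out = 68.2 °C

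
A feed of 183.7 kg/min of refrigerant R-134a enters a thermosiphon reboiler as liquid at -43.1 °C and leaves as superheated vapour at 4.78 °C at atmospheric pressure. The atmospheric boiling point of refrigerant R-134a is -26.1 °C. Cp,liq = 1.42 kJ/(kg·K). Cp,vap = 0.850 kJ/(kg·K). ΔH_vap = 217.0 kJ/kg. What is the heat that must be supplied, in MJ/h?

liquid -43.1→-26.1 °C: 24.14 kJ/kg
vaporisation at -26.1 °C: 217 kJ/kg
vapour -26.1→4.78 °C: 26.248 kJ/kg
Δh = 24.14 + 217 + 26.248 = 267.39 kJ/kg
Q = ṁ·Δh = 183.7 kg/min × 267.39 kJ/kg = 49119 kJ/min
|Q| = 818.65 kW = 2947.2 MJ/h

Q = 2950 MJ/h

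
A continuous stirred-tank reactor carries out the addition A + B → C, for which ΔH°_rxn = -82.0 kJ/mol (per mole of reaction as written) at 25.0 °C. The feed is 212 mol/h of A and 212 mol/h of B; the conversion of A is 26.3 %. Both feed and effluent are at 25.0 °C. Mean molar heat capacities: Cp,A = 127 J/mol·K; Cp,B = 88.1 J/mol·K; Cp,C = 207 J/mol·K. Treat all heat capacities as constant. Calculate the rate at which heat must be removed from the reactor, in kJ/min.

Extent of reaction ξ = 0.263 × 212 = 55.756 mol/h
Reaction term: ξ·ΔH°_rxn = 55.756 × -82.0 = -4572 kJ/h
Q = ΔH = -4572 kJ/h = -1.27 kW
Heat removed = 76.2 kJ/min

Q_out = 76.2 kJ/min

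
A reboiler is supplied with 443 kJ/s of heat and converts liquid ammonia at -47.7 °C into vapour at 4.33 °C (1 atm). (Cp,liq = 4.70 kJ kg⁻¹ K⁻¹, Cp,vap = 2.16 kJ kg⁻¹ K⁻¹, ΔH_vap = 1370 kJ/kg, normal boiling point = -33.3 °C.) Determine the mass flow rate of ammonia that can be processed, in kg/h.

ṁ = 1050 kg/h

Δh = 4.70×(-33.3−-47.7) + 1370 + 2.16×(4.33−-33.3) = 1519 kJ/kg
Q = 443 kJ/s = 443 kJ/s = 1.5948e+06 kJ/h
ṁ = Q/Δh = 1.5948e+06 / 1519 = 1049.9 kg/h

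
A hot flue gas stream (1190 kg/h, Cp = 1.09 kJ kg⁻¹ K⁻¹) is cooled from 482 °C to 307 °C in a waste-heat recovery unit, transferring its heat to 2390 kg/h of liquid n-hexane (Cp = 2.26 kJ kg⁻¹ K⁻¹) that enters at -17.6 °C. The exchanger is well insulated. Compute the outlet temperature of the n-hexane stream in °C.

Heat released by hot stream: Q = 1190 × 1.09 × (482 − 307) = 226990 kJ/h
Energy balance on cold side (adiabatic exchanger): Q = ṁ_c·Cp_c·(T_c,out − T_c,in)
T_c,out = -17.6 + 226990/(2390 × 2.26) = 24.425 °C

T_c,out = 24.4 °C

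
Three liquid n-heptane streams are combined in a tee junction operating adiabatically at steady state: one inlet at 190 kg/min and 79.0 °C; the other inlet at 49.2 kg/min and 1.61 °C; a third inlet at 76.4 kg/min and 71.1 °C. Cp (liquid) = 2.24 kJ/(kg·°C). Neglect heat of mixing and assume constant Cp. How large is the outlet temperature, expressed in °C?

Adiabatic, steady state ⇒ Σ ṁᵢCp,ᵢ(T_out − Tᵢ) = 0
Σ ṁᵢCp,ᵢTᵢ = 190×2.24×79.0 + 49.2×2.24×1.61 + 76.4×2.24×71.1 = 45968
Σ ṁᵢCp,ᵢ = 190×2.24 + 49.2×2.24 + 76.4×2.24 = 706.94
T_out = 45968 / 706.94 = 65.023 °C

T_out = 65.0 °C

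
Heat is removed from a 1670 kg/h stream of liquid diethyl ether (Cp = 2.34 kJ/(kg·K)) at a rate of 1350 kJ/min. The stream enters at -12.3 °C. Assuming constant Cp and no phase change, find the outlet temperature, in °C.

T_out = -33.0 °C

Q = 1350 kJ/min = 81000 kJ/h
ΔT = Q/(ṁ·Cp) = 81000/(1670×2.34) = 20.728 K
T_out = -12.3 − 20.728 = -33.028 °C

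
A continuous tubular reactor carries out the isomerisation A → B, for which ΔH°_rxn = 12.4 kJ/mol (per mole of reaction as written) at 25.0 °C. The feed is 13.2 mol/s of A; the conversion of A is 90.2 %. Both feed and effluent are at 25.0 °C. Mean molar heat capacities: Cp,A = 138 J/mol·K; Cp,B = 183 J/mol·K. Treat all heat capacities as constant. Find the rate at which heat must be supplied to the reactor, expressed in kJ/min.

Extent of reaction ξ = 0.902 × 13.2 = 11.906 mol/s
Reaction term: ξ·ΔH°_rxn = 11.906 × 12.4 = 147.64 kJ/s
Q = ΔH = 147.64 kJ/s = 147.64 kW
Heat supplied = 8858.4 kJ/min

Q_in = 8860 kJ/min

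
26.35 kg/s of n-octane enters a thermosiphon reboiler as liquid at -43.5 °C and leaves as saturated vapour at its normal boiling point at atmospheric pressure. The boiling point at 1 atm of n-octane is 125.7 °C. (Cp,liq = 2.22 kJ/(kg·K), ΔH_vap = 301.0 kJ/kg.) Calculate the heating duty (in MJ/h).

Q = 64200 MJ/h

liquid -43.5→125.7 °C: 375.62 kJ/kg
vaporisation at 125.7 °C: 301 kJ/kg
Δh = 375.62 + 301 = 676.62 kJ/kg
Q = ṁ·Δh = 26.35 kg/s × 676.62 kJ/kg = 17829 kJ/s
|Q| = 17829 kW = 64185 MJ/h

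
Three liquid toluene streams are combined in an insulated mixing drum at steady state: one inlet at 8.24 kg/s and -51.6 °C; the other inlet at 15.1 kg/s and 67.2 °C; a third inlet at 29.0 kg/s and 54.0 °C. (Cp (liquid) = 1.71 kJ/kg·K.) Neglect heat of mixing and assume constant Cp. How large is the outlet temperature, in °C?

T_out = 41.2 °C

Energy balance with Q = 0: Σ ṁᵢCp,ᵢ(T_out − Tᵢ) = 0
T_out = Σ ṁᵢCp,ᵢTᵢ / Σ ṁᵢCp,ᵢ
      = 3686 / 89.501 = 41.183 °C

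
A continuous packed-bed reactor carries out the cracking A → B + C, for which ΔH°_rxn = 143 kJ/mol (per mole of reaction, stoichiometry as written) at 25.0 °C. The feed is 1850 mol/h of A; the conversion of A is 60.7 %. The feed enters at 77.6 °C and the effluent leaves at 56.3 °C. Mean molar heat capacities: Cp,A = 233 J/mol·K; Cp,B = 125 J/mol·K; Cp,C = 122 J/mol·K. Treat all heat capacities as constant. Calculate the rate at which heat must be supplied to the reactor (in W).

Q_in = 42200 W

Extent of reaction ξ = 0.607 × 1850 = 1123 mol/h
Reaction term: ξ·ΔH°_rxn = 1123 × 143 = 160580 kJ/h
Sensible, feed 77.6→25 °C: -22673 kJ/h
Outlet flows (mol/h): A 727.05, B 1123, C 1123
Sensible, products 25→56.3 °C: 13984 kJ/h
Q = ΔH = 151890 kJ/h = 42.192 kW
Heat supplied = 42192 W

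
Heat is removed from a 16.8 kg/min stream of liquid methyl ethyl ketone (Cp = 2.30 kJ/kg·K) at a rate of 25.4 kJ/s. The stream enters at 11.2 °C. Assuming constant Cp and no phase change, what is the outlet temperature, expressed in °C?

T_out = -28.2 °C

Q = 25.4 kJ/s = 1524 kJ/min
ΔT = Q/(ṁ·Cp) = 1524/(16.8×2.30) = 39.441 K
T_out = 11.2 − 39.441 = -28.241 °C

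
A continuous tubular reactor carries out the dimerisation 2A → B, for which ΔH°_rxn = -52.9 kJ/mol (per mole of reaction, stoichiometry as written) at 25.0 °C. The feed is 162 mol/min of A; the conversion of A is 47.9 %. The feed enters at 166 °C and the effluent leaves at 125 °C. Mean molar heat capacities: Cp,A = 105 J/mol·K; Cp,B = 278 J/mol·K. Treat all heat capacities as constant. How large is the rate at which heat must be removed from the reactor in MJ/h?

Extent of reaction ξ = 0.479 × 162 / 2 = 38.799 mol/min
Reaction term: ξ·ΔH°_rxn = 38.799 × -52.9 = -2052.5 kJ/min
Sensible, feed 166→25 °C: -2398.4 kJ/min
Outlet flows (mol/min): A 84.402, B 38.799
Sensible, products 25→125 °C: 1964.8 kJ/min
Q = ΔH = -2486 kJ/min = -41.434 kW
Heat removed = 149.16 MJ/h

Q_out = 149 MJ/h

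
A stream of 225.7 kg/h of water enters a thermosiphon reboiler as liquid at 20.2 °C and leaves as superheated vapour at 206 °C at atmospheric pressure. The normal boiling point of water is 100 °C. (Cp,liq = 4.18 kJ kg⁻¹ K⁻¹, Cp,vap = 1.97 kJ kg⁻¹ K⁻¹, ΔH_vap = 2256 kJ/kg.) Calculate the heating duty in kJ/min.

Q = 10500 kJ/min

liquid 20.2→100 °C: 333.56 kJ/kg
vaporisation at 100 °C: 2256 kJ/kg
vapour 100→206 °C: 208.82 kJ/kg
Δh = 333.56 + 2256 + 208.82 = 2798.4 kJ/kg
Q = ṁ·Δh = 225.7 kg/h × 2798.4 kJ/kg = 631600 kJ/h
|Q| = 175.44 kW = 10527 kJ/min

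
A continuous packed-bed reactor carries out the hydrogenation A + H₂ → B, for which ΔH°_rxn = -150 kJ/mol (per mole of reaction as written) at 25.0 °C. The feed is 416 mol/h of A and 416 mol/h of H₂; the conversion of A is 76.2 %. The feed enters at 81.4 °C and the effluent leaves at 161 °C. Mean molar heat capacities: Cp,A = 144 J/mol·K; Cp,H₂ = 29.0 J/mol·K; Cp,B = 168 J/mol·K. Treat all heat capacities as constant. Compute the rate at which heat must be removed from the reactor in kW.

Extent of reaction ξ = 0.762 × 416 = 316.99 mol/h
Reaction term: ξ·ΔH°_rxn = 316.99 × -150 = -47549 kJ/h
Sensible, feed 81.4→25 °C: -4059 kJ/h
Outlet flows (mol/h): A 99.008, H₂ 99.008, B 316.99
Sensible, products 25→161 °C: 9572.1 kJ/h
Q = ΔH = -42036 kJ/h = -11.677 kW
Heat removed = 11.677 kW

Q_out = 11.7 kW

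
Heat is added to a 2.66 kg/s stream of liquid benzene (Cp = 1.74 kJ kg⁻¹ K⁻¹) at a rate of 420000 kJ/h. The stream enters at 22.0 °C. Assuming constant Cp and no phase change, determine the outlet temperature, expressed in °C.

T_out = 47.2 °C

Q = 420000 kJ/h = 116.67 kJ/s
ΔT = Q/(ṁ·Cp) = 116.67/(2.66×1.74) = 25.207 K
T_out = 22.0 + 25.207 = 47.207 °C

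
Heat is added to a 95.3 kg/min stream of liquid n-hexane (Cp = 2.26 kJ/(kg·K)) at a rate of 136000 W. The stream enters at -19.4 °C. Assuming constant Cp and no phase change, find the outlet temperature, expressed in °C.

Q = 136000 W = 8160 kJ/min
ΔT = Q/(ṁ·Cp) = 8160/(95.3×2.26) = 37.887 K
T_out = -19.4 + 37.887 = 18.487 °C

T_out = 18.5 °C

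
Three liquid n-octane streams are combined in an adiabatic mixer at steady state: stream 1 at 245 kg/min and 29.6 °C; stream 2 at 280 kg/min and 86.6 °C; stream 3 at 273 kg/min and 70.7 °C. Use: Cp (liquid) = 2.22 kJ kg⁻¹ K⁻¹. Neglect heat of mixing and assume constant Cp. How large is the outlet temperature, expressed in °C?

T_out = 63.7 °C

Energy balance with Q = 0: Σ ṁᵢCp,ᵢ(T_out − Tᵢ) = 0
T_out = Σ ṁᵢCp,ᵢTᵢ / Σ ṁᵢCp,ᵢ
      = 112780 / 1771.6 = 63.661 °C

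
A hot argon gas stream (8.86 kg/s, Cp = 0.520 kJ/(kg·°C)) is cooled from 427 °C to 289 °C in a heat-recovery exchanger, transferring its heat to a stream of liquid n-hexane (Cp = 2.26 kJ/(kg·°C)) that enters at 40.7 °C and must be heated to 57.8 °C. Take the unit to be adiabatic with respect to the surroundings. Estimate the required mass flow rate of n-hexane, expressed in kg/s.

Heat released by hot stream: Q = 8.86 × 0.520 × (427 − 289) = 635.79 kJ/s
Energy balance on cold side (adiabatic exchanger): Q = ṁ_c·Cp_c·(T_c,out − T_c,in)
ṁ_c = 635.79 / [2.26 × (57.8 − 40.7)] = 16.452 kg/s

ṁ_c = 16.5 kg/s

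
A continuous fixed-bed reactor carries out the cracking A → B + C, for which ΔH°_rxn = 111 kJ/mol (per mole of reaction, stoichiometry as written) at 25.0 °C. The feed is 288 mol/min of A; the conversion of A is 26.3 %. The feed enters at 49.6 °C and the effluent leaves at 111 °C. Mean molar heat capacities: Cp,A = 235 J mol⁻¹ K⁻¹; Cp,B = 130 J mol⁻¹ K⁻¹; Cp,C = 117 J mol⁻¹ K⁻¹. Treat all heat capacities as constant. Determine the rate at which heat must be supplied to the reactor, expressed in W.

Extent of reaction ξ = 0.263 × 288 = 75.744 mol/min
Reaction term: ξ·ΔH°_rxn = 75.744 × 111 = 8407.6 kJ/min
Sensible, feed 49.6→25 °C: -1664.9 kJ/min
Outlet flows (mol/min): A 212.26, B 75.744, C 75.744
Sensible, products 25→111 °C: 5898.6 kJ/min
Q = ΔH = 12641 kJ/min = 210.69 kW
Heat supplied = 210690 W

Q_in = 211000 W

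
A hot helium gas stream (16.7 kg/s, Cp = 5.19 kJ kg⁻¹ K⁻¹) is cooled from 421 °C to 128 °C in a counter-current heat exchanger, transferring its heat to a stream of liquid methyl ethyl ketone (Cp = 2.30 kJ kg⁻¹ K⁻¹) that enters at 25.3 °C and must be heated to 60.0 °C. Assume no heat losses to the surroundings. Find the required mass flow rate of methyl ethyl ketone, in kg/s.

Heat released by hot stream: Q = 16.7 × 5.19 × (421 − 128) = 25395 kJ/s
Energy balance on cold side (adiabatic exchanger): Q = ṁ_c·Cp_c·(T_c,out − T_c,in)
ṁ_c = 25395 / [2.30 × (60.0 − 25.3)] = 318.2 kg/s

ṁ_c = 318 kg/s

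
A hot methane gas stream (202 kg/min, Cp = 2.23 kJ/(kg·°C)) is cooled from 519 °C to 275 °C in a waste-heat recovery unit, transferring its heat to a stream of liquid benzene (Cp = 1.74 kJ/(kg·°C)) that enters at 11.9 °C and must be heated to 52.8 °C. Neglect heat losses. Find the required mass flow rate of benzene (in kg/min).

ṁ_c = 1540 kg/min

Heat released by hot stream: Q = 202 × 2.23 × (519 − 275) = 109910 kJ/min
Energy balance on cold side (adiabatic exchanger): Q = ṁ_c·Cp_c·(T_c,out − T_c,in)
ṁ_c = 109910 / [1.74 × (52.8 − 11.9)] = 1544.4 kg/min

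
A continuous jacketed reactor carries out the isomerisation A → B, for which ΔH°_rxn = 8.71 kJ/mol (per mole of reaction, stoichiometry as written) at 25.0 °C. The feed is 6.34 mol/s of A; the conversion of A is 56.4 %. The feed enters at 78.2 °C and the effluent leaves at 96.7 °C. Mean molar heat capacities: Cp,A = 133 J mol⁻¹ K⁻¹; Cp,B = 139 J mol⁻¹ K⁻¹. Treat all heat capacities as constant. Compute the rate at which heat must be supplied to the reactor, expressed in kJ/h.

Q_in = 174000 kJ/h

Extent of reaction ξ = 0.564 × 6.34 = 3.5758 mol/s
Reaction term: ξ·ΔH°_rxn = 3.5758 × 8.71 = 31.145 kJ/s
Sensible, feed 78.2→25 °C: -44.859 kJ/s
Outlet flows (mol/s): A 2.7642, B 3.5758
Sensible, products 25→96.7 °C: 61.997 kJ/s
Q = ΔH = 48.283 kJ/s = 48.283 kW
Heat supplied = 173820 kJ/h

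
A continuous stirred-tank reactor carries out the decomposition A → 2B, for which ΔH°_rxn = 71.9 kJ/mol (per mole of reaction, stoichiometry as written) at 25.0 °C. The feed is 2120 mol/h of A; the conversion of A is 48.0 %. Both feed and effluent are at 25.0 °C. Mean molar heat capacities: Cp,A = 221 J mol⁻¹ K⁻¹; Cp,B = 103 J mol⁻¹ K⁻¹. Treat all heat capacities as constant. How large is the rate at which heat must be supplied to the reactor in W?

Extent of reaction ξ = 0.480 × 2120 = 1017.6 mol/h
Reaction term: ξ·ΔH°_rxn = 1017.6 × 71.9 = 73165 kJ/h
Q = ΔH = 73165 kJ/h = 20.324 kW
Heat supplied = 20324 W

Q_in = 20300 W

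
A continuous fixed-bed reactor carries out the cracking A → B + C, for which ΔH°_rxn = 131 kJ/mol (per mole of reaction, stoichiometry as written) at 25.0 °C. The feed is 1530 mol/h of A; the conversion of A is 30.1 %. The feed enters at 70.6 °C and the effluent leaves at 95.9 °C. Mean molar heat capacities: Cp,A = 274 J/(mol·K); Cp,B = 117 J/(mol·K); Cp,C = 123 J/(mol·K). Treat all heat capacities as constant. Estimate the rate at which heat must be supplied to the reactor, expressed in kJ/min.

Extent of reaction ξ = 0.301 × 1530 = 460.53 mol/h
Reaction term: ξ·ΔH°_rxn = 460.53 × 131 = 60329 kJ/h
Sensible, feed 70.6→25 °C: -19116 kJ/h
Outlet flows (mol/h): A 1069.5, B 460.53, C 460.53
Sensible, products 25→95.9 °C: 28613 kJ/h
Q = ΔH = 69826 kJ/h = 19.396 kW
Heat supplied = 1163.8 kJ/min

Q_in = 1160 kJ/min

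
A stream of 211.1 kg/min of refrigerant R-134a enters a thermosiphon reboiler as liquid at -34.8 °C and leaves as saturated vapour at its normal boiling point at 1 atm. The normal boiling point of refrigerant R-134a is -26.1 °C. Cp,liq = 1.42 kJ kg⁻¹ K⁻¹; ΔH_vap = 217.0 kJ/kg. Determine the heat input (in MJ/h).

Q = 2900 MJ/h

liquid -34.8→-26.1 °C: 12.354 kJ/kg
vaporisation at -26.1 °C: 217 kJ/kg
Δh = 12.354 + 217 = 229.35 kJ/kg
Q = ṁ·Δh = 211.1 kg/min × 229.35 kJ/kg = 48417 kJ/min
|Q| = 806.94 kW = 2905 MJ/h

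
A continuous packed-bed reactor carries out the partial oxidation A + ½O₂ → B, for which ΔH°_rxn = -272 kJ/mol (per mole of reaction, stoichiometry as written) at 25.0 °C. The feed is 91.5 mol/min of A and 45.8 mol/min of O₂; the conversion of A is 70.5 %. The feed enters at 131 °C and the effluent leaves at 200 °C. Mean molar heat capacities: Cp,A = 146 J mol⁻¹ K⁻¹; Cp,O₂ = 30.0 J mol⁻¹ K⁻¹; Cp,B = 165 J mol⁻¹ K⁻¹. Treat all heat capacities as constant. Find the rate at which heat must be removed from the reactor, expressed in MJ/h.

Q_out = 989 MJ/h

Extent of reaction ξ = 0.705 × 91.5 = 64.507 mol/min
Reaction term: ξ·ΔH°_rxn = 64.507 × -272 = -17546 kJ/min
Sensible, feed 131→25 °C: -1561.7 kJ/min
Outlet flows (mol/min): A 26.993, O₂ 13.546, B 64.507
Sensible, products 25→200 °C: 2623.4 kJ/min
Q = ΔH = -16484 kJ/min = -274.74 kW
Heat removed = 989.06 MJ/h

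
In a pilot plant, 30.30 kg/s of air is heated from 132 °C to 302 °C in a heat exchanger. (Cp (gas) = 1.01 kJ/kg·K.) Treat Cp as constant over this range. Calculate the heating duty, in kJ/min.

Q = 312000 kJ/min

Q = ṁ·Cp·ΔT = 30.30 × 1.01 × (302 − 132) = 5202.5 kJ/s
Heating duty = 312150 kJ/min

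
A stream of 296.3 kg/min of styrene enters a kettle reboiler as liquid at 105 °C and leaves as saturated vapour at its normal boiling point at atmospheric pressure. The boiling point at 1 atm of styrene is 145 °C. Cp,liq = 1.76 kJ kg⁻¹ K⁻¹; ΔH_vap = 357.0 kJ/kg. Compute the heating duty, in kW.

liquid 105→145 °C: 70.4 kJ/kg
vaporisation at 145 °C: 357 kJ/kg
Δh = 70.4 + 357 = 427.4 kJ/kg
Q = ṁ·Δh = 296.3 kg/min × 427.4 kJ/kg = 126640 kJ/min
|Q| = 2110.6 kW

Q = 2110 kW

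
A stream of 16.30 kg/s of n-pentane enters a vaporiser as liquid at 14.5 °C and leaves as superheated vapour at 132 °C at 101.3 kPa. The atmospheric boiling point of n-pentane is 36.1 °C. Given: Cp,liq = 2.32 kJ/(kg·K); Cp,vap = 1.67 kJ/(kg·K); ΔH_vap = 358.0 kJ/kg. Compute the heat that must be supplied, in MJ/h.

Q = 33300 MJ/h

liquid 14.5→36.1 °C: 50.112 kJ/kg
vaporisation at 36.1 °C: 358 kJ/kg
vapour 36.1→132 °C: 160.15 kJ/kg
Δh = 50.112 + 358 + 160.15 = 568.26 kJ/kg
Q = ṁ·Δh = 16.30 kg/s × 568.26 kJ/kg = 9262.7 kJ/s
|Q| = 9262.7 kW = 33346 MJ/h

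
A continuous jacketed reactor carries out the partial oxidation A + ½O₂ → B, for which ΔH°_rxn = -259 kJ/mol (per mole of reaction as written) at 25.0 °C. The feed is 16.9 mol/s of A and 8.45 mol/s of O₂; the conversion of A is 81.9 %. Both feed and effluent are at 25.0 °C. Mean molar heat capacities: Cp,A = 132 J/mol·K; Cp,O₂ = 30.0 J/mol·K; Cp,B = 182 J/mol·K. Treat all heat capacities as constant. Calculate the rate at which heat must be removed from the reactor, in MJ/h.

Extent of reaction ξ = 0.819 × 16.9 = 13.841 mol/s
Reaction term: ξ·ΔH°_rxn = 13.841 × -259 = -3584.8 kJ/s
Q = ΔH = -3584.8 kJ/s = -3584.8 kW
Heat removed = 12905 MJ/h

Q_out = 12900 MJ/h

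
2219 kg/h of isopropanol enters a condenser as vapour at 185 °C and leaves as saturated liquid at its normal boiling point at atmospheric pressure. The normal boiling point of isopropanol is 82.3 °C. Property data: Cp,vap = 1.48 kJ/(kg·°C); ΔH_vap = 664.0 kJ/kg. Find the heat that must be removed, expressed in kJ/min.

Q_c = 30200 kJ/min

vapour 185→82.3 °C: -152 kJ/kg
condensation at 82.3 °C: -664 kJ/kg
Δh = -152 + -664 = -816 kJ/kg
Q = ṁ·Δh = 2219 kg/h × -816 kJ/kg = -1.8107e+06 kJ/h
|Q| = 502.97 kW = 30178 kJ/min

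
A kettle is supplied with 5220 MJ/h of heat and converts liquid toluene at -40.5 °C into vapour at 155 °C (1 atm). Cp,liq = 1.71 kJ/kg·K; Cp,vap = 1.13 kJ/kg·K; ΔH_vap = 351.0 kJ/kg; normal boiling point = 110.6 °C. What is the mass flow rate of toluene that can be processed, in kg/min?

ṁ = 132 kg/min

Δh = 1.71×(110.6−-40.5) + 351.0 + 1.13×(155−110.6) = 659.55 kJ/kg
Q = 5220 MJ/h = 1450 kJ/s = 87000 kJ/min
ṁ = Q/Δh = 87000 / 659.55 = 131.91 kg/min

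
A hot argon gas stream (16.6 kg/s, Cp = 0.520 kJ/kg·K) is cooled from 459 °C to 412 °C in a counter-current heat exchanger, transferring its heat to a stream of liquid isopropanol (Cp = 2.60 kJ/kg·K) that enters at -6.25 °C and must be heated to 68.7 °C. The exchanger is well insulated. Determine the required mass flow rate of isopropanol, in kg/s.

Heat released by hot stream: Q = 16.6 × 0.520 × (459 − 412) = 405.7 kJ/s
Energy balance on cold side (adiabatic exchanger): Q = ṁ_c·Cp_c·(T_c,out − T_c,in)
ṁ_c = 405.7 / [2.60 × (68.7 − -6.25)] = 2.0819 kg/s

ṁ_c = 2.08 kg/s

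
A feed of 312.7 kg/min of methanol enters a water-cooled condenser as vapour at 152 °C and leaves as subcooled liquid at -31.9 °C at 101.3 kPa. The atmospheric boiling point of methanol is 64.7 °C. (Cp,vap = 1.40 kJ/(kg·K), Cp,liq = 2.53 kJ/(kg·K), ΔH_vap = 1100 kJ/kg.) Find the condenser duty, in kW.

Q_c = 7640 kW

vapour 152→64.7 °C: -122.22 kJ/kg
condensation at 64.7 °C: -1100 kJ/kg
liquid 64.7→-31.9 °C: -244.4 kJ/kg
Δh = -122.22 + -1100 + -244.4 = -1466.6 kJ/kg
Q = ṁ·Δh = 312.7 kg/min × -1466.6 kJ/kg = -458610 kJ/min
|Q| = 7643.5 kW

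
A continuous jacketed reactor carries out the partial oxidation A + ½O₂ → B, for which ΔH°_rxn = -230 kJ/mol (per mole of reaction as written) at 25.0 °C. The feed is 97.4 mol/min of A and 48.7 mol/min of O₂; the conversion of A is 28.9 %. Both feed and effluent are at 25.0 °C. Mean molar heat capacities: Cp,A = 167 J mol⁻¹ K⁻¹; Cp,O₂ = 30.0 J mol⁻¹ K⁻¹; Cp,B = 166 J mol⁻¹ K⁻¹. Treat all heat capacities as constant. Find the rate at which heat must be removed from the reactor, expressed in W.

Q_out = 108000 W

Extent of reaction ξ = 0.289 × 97.4 = 28.149 mol/min
Reaction term: ξ·ΔH°_rxn = 28.149 × -230 = -6474.2 kJ/min
Q = ΔH = -6474.2 kJ/min = -107.9 kW
Heat removed = 107900 W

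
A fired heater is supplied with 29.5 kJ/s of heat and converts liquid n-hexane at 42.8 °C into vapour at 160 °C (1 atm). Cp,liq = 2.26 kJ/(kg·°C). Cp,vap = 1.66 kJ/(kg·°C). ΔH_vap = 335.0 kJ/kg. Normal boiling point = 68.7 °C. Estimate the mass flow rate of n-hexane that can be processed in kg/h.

ṁ = 195 kg/h

Δh = 2.26×(68.7−42.8) + 335.0 + 1.66×(160−68.7) = 545.09 kJ/kg
Q = 29.5 kJ/s = 29.5 kJ/s = 106200 kJ/h
ṁ = Q/Δh = 106200 / 545.09 = 194.83 kg/h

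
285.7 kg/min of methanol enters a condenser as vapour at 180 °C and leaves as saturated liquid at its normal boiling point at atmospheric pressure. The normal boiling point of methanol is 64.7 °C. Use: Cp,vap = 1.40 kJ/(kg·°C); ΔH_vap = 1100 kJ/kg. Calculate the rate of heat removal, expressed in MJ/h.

Q_c = 21600 MJ/h

vapour 180→64.7 °C: -161.42 kJ/kg
condensation at 64.7 °C: -1100 kJ/kg
Δh = -161.42 + -1100 = -1261.4 kJ/kg
Q = ṁ·Δh = 285.7 kg/min × -1261.4 kJ/kg = -360390 kJ/min
|Q| = 6006.5 kW = 21623 MJ/h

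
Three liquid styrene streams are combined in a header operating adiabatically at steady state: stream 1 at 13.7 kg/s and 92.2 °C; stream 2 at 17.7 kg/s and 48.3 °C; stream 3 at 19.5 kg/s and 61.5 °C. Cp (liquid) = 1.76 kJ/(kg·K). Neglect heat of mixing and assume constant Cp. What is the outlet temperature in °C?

No heat crosses the boundary, so H_out = H_in.
T_out = Σ ṁᵢCp,ᵢTᵢ / Σ ṁᵢCp,ᵢ
      = 5838.4 / 89.584 = 65.173 °C

T_out = 65.2 °C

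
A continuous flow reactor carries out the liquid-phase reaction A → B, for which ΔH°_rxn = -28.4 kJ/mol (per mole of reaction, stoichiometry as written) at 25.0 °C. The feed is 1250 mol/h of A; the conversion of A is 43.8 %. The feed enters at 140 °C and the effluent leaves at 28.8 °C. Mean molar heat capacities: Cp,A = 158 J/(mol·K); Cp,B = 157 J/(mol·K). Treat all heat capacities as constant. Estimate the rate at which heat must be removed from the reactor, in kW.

Q_out = 10.4 kW

Extent of reaction ξ = 0.438 × 1250 = 547.5 mol/h
Reaction term: ξ·ΔH°_rxn = 547.5 × -28.4 = -15549 kJ/h
Sensible, feed 140→25 °C: -22712 kJ/h
Outlet flows (mol/h): A 702.5, B 547.5
Sensible, products 25→28.8 °C: 748.42 kJ/h
Q = ΔH = -37513 kJ/h = -10.42 kW
Heat removed = 10.42 kW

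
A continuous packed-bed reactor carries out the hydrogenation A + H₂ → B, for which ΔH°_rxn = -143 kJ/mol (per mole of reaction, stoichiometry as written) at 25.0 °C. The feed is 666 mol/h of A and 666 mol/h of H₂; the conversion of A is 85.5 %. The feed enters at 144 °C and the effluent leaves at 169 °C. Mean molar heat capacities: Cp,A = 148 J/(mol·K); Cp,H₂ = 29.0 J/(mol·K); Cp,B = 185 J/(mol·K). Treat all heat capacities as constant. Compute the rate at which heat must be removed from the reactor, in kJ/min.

Extent of reaction ξ = 0.855 × 666 = 569.43 mol/h
Reaction term: ξ·ΔH°_rxn = 569.43 × -143 = -81428 kJ/h
Sensible, feed 144→25 °C: -14028 kJ/h
Outlet flows (mol/h): A 96.57, H₂ 96.57, B 569.43
Sensible, products 25→169 °C: 17631 kJ/h
Q = ΔH = -77825 kJ/h = -21.618 kW
Heat removed = 1297.1 kJ/min

Q_out = 1300 kJ/min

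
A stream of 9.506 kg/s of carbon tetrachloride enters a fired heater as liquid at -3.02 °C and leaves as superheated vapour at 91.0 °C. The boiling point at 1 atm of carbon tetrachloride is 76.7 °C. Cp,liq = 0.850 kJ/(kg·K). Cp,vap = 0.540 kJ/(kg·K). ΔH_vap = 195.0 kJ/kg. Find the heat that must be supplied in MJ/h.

Q = 9260 MJ/h

liquid -3.02→76.7 °C: 67.762 kJ/kg
vaporisation at 76.7 °C: 195 kJ/kg
vapour 76.7→91.0 °C: 7.722 kJ/kg
Δh = 67.762 + 195 + 7.722 = 270.48 kJ/kg
Q = ṁ·Δh = 9.506 kg/s × 270.48 kJ/kg = 2571.2 kJ/s
|Q| = 2571.2 kW = 9256.4 MJ/h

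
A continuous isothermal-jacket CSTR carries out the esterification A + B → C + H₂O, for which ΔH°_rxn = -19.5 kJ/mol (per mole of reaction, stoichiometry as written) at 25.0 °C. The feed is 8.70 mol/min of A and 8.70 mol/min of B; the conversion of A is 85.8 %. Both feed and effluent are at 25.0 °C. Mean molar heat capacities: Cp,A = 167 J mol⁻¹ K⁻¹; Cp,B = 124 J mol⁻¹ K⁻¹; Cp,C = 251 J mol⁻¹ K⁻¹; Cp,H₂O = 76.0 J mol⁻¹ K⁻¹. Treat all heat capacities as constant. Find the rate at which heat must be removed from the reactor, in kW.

Extent of reaction ξ = 0.858 × 8.70 = 7.4646 mol/min
Reaction term: ξ·ΔH°_rxn = 7.4646 × -19.5 = -145.56 kJ/min
Q = ΔH = -145.56 kJ/min = -2.426 kW
Heat removed = 2.426 kW

Q_out = 2.43 kW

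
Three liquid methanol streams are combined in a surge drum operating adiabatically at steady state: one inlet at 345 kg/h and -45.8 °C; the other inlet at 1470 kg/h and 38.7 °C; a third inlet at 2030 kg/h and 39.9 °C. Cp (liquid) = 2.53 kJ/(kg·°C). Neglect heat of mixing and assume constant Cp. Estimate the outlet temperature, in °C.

T_out = 31.8 °C

No heat crosses the boundary, so H_out = H_in.
T_out = Σ ṁᵢCp,ᵢTᵢ / Σ ṁᵢCp,ᵢ
      = 308880 / 9727.8 = 31.752 °C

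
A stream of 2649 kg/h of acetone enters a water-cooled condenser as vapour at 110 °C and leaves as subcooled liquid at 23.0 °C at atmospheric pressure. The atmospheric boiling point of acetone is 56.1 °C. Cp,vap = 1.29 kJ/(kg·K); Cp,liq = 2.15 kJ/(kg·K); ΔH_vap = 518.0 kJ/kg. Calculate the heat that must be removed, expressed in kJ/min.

vapour 110→56.1 °C: -69.531 kJ/kg
condensation at 56.1 °C: -518 kJ/kg
liquid 56.1→23.0 °C: -71.165 kJ/kg
Δh = -69.531 + -518 + -71.165 = -658.7 kJ/kg
Q = ṁ·Δh = 2649 kg/h × -658.7 kJ/kg = -1.7449e+06 kJ/h
|Q| = 484.69 kW = 29081 kJ/min

Q_c = 29100 kJ/min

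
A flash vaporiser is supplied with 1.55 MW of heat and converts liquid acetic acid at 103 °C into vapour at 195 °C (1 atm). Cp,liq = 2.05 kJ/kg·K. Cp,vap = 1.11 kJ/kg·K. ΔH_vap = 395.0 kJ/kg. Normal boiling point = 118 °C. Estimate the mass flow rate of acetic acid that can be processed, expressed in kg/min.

ṁ = 182 kg/min

Δh = 2.05×(118−103) + 395.0 + 1.11×(195−118) = 511.22 kJ/kg
Q = 1.55 MW = 1550 kJ/s = 93000 kJ/min
ṁ = Q/Δh = 93000 / 511.22 = 181.92 kg/min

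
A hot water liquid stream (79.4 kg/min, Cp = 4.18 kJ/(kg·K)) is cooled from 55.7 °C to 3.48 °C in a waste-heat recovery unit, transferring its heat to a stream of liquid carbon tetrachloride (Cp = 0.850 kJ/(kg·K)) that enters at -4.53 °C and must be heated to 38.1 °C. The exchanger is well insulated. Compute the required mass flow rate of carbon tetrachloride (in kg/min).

ṁ_c = 478 kg/min

Heat released by hot stream: Q = 79.4 × 4.18 × (55.7 − 3.48) = 17331 kJ/min
Energy balance on cold side (adiabatic exchanger): Q = ṁ_c·Cp_c·(T_c,out − T_c,in)
ṁ_c = 17331 / [0.850 × (38.1 − -4.53)] = 478.3 kg/min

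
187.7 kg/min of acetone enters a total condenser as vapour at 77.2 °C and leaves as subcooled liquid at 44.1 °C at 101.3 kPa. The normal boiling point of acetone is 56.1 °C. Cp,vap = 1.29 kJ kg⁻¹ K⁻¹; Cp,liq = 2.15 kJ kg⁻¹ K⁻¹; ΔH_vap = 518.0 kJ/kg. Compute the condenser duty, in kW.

vapour 77.2→56.1 °C: -27.219 kJ/kg
condensation at 56.1 °C: -518 kJ/kg
liquid 56.1→44.1 °C: -25.8 kJ/kg
Δh = -27.219 + -518 + -25.8 = -571.02 kJ/kg
Q = ṁ·Δh = 187.7 kg/min × -571.02 kJ/kg = -107180 kJ/min
|Q| = 1786.3 kW

Q_c = 1790 kW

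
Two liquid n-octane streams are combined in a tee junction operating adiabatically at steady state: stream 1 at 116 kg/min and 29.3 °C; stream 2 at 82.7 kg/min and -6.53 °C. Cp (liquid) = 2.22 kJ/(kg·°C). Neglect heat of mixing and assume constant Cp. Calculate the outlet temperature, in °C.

Energy balance with Q = 0: Σ ṁᵢCp,ᵢ(T_out − Tᵢ) = 0
T_out = Σ ṁᵢCp,ᵢTᵢ / Σ ṁᵢCp,ᵢ
      = 6346.5 / 441.11 = 14.387 °C

T_out = 14.4 °C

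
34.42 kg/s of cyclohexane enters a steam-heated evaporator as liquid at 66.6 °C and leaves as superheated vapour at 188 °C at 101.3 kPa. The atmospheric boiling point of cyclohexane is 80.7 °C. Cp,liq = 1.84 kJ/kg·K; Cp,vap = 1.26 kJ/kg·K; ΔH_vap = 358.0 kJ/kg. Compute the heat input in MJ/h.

liquid 66.6→80.7 °C: 25.944 kJ/kg
vaporisation at 80.7 °C: 358 kJ/kg
vapour 80.7→188 °C: 135.2 kJ/kg
Δh = 25.944 + 358 + 135.2 = 519.14 kJ/kg
Q = ṁ·Δh = 34.42 kg/s × 519.14 kJ/kg = 17869 kJ/s
|Q| = 17869 kW = 64328 MJ/h

Q = 64300 MJ/h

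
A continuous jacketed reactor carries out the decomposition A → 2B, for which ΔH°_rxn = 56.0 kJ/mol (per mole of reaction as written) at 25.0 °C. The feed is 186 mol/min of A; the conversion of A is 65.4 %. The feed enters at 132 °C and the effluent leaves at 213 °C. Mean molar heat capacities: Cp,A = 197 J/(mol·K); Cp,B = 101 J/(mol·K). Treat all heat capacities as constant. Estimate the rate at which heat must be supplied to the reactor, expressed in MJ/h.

Q_in = 594 MJ/h

Extent of reaction ξ = 0.654 × 186 = 121.64 mol/min
Reaction term: ξ·ΔH°_rxn = 121.64 × 56.0 = 6812.1 kJ/min
Sensible, feed 132→25 °C: -3920.7 kJ/min
Outlet flows (mol/min): A 64.356, B 243.29
Sensible, products 25→213 °C: 7003 kJ/min
Q = ΔH = 9894.4 kJ/min = 164.91 kW
Heat supplied = 593.66 MJ/h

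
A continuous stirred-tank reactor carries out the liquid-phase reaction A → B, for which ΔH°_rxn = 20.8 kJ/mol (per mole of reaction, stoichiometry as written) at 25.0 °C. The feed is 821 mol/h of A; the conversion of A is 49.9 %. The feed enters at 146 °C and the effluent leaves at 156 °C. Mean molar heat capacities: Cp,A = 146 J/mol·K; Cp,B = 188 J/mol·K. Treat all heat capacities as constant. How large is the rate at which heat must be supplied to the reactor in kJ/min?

Extent of reaction ξ = 0.499 × 821 = 409.68 mol/h
Reaction term: ξ·ΔH°_rxn = 409.68 × 20.8 = 8521.3 kJ/h
Sensible, feed 146→25 °C: -14504 kJ/h
Outlet flows (mol/h): A 411.32, B 409.68
Sensible, products 25→156 °C: 17956 kJ/h
Q = ΔH = 11974 kJ/h = 3.3261 kW
Heat supplied = 199.57 kJ/min

Q_in = 200 kJ/min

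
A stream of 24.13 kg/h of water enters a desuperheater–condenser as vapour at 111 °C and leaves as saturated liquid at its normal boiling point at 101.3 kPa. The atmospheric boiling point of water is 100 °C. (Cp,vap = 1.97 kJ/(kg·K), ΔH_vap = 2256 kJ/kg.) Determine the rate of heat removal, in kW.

vapour 111→100 °C: -21.67 kJ/kg
condensation at 100 °C: -2256 kJ/kg
Δh = -21.67 + -2256 = -2277.7 kJ/kg
Q = ṁ·Δh = 24.13 kg/h × -2277.7 kJ/kg = -54960 kJ/h
|Q| = 15.267 kW

Q_c = 15.3 kW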